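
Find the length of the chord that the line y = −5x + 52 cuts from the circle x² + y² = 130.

The distance from (0, 0) to the line is 52/√26, and r² = 130.
Half the chord is √(r² − d²) = √(26), so the full chord is 2√26.

2√26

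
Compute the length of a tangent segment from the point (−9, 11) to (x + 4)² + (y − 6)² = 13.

√37

Centre (−4, 6), r² = 13. |PO|² = (−5)² + (5)² = 50.
By the tangent–radius right angle, tangent length = √(|PO|² − r²) = √37.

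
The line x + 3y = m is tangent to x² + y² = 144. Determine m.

Tangency holds when the distance from the centre (0, 0) to the line equals the radius 12:
|1·0 + 3·0 − m| / √10 = 12
|m| = 12√10.

m = ±12√10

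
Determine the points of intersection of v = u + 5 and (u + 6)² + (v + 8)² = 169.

From the line, v = u + 5. Substituting:
2u² + 38u + 36 = 0  ⟹  u² + 19u + 18 = 0
u = −1 or u = −18, giving (−1, 4) and (−18, −13).

(−18, −13) and (−1, 4)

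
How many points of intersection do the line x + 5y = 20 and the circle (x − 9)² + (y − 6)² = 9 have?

d² = (1·9 + 5·6 − (20))²/26 = 361/26; r² = 9.
Since d² > r², the line lies outside the circle.

0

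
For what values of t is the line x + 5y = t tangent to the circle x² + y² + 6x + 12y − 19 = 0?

The line touches the circle iff its distance from (−3, −6) is 8:
|1·(−3) + 5·(−6) − t| / √26 = 8
|t − (−33)| = 8√26.

t = −33 ± 8√26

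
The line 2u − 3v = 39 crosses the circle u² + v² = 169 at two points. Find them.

From the line, v = (−39 + 2u)/3. Substituting:
13u² − 156u = 0  ⟹  u² − 12u = 0
u = 12 or u = 0, giving (12, −5) and (0, −13).

(0, −13) and (12, −5)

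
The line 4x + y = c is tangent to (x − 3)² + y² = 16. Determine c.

c = 12 ± 4√17

The line touches the circle iff its distance from (3, 0) is 4:
|4·3 + 1·0 − c| / √17 = 4
|c − (12)| = 4√17.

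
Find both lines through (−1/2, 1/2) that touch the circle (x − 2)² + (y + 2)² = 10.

x − 3y = −2 and 3x − y = −2

Let a tangent through (−1/2, 1/2) have slope m. Its distance from (2, −2) must equal √10:
[m·(5/2) − (−5/2)]² = 10(m² + 1)
3m² − 10m + 3 = 0, so m = 1/3 or m = 3.
Through (−1/2, 1/2) these give x − 3y = −2 and 3x − y = −2.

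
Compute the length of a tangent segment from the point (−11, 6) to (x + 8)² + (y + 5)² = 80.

5√2

With centre O = (−8, −5), |OP|² = 130 and r² = 80.
The tangent meets the radius at right angles, so tangent² = |PO|² − r² = 130 − 80 = 50.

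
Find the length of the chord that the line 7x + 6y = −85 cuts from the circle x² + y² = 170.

2√85

Centre (0, 0), r² = 170. Perpendicular distance d from centre to line = |85| / √85 = 85/√85.
Half the chord is √(r² − d²) = √(85), so the full chord is 2√85.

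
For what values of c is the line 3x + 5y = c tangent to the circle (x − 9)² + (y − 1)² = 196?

For a tangent, require d(centre, line) = r = 14.
|3·9 + 5·1 − c| / √34 = 14
|c − (32)| = 14√34.

c = 32 ± 14√34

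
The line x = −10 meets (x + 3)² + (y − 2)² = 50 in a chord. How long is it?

The distance from (−3, 2) to the line is 7, and r² = 50.
Chord = 2√(r² − d²) = 2·√(1) = 2.

2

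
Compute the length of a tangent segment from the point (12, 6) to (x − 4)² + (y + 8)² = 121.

√139

With centre O = (4, −8), |OP|² = 260 and r² = 121.
By the tangent–radius right angle, tangent length = √(|PO|² − r²) = √139.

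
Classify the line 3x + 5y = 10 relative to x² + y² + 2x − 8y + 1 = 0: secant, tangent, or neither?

secant

Substituting the line into the circle gives 34x² + 110x − 275 = 0.
Δ = 12100 − (−37400) = 49500.
Two real roots: the line is a secant.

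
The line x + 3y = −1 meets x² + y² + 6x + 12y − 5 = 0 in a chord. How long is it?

Express y = (−1 − x)/3 and substitute into the circle:
10x² + 20x − 80 = 0  ⟹  x² + 2x − 8 = 0
x = 2 or x = −4, giving (2, −1) and (−4, 1).
Chord length = distance between (2, −1) and (−4, 1) = √40 = 2√10.

2√10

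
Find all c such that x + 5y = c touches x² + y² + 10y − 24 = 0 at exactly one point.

c = −25 ± 7√26

The line touches the circle iff its distance from (0, −5) is 7:
|1·0 + 5·(−5) − c| / √26 = 7
|c − (−25)| = 7√26.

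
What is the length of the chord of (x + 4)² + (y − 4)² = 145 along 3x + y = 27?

3√10

The distance from (−4, 4) to the line is 35/√10, and r² = 145.
Half the chord is √(r² − d²) = √(45/2), so the full chord is 3√10.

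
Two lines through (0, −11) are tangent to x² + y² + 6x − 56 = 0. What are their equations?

7x − 4y = 44 and 4x + 7y = −77

A line y − (−11) = m(x − (0)) is tangent when its distance from (−3, 0) is √65:
(−3m − (11))² = 65(m² + 1)
28m² − 33m − 28 = 0, so m = 7/4 or m = −4/7.
Through (0, −11) these give 7x − 4y = 44 and 4x + 7y = −77.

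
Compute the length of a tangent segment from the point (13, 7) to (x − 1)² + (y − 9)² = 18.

Centre (1, 9), r² = 18. |PO|² = (12)² + (−2)² = 148.
The tangent meets the radius at right angles, so tangent² = |PO|² − r² = 148 − 18 = 130.

√130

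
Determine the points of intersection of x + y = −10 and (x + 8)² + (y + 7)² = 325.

(−18, 8) and (7, −17)

Substitute y = −x − 10:
2x² + 22x − 252 = 0  ⟹  x² + 11x − 126 = 0
x = 7 or x = −18, giving (7, −17) and (−18, 8).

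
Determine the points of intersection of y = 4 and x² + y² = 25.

Express y = 4 and substitute into the circle:
x² − 9 = 0
x = 3 or x = −3, giving (3, 4) and (−3, 4).

(−3, 4) and (3, 4)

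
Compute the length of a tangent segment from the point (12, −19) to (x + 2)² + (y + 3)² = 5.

√447

The centre is (−2, −3) and r = √5. The square of the distance from P to the centre is 196 + 256 = 452.
By the tangent–radius right angle, tangent length = √(|PO|² − r²) = √447.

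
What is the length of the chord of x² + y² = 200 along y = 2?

Centre (0, 0), r² = 200. Perpendicular distance d from centre to line = |−2| / √1 = 2.
Half the chord is √(r² − d²) = √(196), so the full chord is 28.

28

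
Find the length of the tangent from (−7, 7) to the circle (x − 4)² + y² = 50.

With centre O = (4, 0), |OP|² = 170 and r² = 50.
Power of the point: PT² = |PO|² − r² = 120, so PT = 2√30.

2√30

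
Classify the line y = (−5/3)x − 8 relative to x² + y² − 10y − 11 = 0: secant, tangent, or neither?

d² = (5·0 + 3·5 − (−24))²/34 = 1521/34; r² = 36.
Since d² > r², the line lies outside the circle.

neither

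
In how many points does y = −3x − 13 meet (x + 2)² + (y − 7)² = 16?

d² = (3·(−2) + 1·7 − (−13))²/10 = 98/5; r² = 16.
Since d² > r², the line lies outside the circle.

0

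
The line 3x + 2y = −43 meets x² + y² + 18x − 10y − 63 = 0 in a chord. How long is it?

6√13

Express y = (−43 − 3x)/2 and substitute into the circle:
13x² + 390x + 2457 = 0  ⟹  x² + 30x + 189 = 0
x = −9 or x = −21, giving (−9, −8) and (−21, 10).
|(−9, −8) − (−21, 10)| = √((12)² + (−18)²) = 6√13.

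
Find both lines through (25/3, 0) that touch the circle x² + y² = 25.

3x − 4y = 25 and 3x + 4y = 25

A line y − (0) = m(x − (25/3)) is tangent when its distance from (0, 0) is 5:
[m·(−25/3) − (0)]² = 25(m² + 1)
16m² − 9 = 0, so m = 3/4 or m = −3/4.
Through (25/3, 0) these give 3x − 4y = 25 and 3x + 4y = 25.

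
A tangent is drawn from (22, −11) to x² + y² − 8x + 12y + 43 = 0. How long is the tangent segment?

Centre (4, −6), r² = 9. |PO|² = (18)² + (−5)² = 349.
By the tangent–radius right angle, tangent length = √(|PO|² − r²) = √340 = 2√85.

2√85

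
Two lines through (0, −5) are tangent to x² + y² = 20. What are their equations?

x − 2y = 10 and x + 2y = −10

A line y − (−5) = m(x − (0)) is tangent when its distance from (0, 0) is 2√5:
[m·(0) − (5)]² = 20(m² + 1)
4m² − 1 = 0, so m = 1/2 or m = −1/2.
With m = 1/2: x − 2y = 10. With m = −1/2: x + 2y = −10.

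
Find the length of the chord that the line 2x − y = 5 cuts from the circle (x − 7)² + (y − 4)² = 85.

The distance from (7, 4) to the line is 5/√5, and r² = 85.
Half the chord is √(r² − d²) = √(80), so the full chord is 8√5.

8√5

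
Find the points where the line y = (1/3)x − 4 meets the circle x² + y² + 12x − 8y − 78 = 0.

(−9, −7) and (3, −3)

Express y = (−12 + x)/3 and substitute into the circle:
10x² + 60x − 270 = 0  ⟹  x² + 6x − 27 = 0
x = 3 or x = −9, giving (3, −3) and (−9, −7).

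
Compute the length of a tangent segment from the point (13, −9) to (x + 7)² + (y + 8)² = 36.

The centre is (−7, −8) and r = 6. The square of the distance from P to the centre is 400 + 1 = 401.
Power of the point: PT² = |PO|² − r² = 365, so PT = √365.

√365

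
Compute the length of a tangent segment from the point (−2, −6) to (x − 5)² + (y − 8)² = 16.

Centre (5, 8), r² = 16. |PO|² = (−7)² + (−14)² = 245.
The tangent meets the radius at right angles, so tangent² = |PO|² − r² = 245 − 16 = 229.

√229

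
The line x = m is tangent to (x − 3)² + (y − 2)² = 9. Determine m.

m = 0 or m = 6

Tangency holds when the distance from the centre (3, 2) to the line equals the radius 3:
|1·3 + 0·2 − m| / √1 = 3
|m − (3)| = 3, so m = 6 or m = 0.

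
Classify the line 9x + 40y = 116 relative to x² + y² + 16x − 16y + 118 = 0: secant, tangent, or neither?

Substituting the line into the circle gives 1681x² + 29272x + 128016 = 0.
Δ = 856849984 − 860779584 = −3929600.
No real roots: the line does not meet the circle.

neither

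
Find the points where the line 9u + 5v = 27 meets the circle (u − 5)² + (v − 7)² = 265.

(−7, 18) and (8, −9)

From the line, v = (27 − 9u)/5. Substituting:
106u² − 106u − 5936 = 0  ⟹  u² − u − 56 = 0
u = 8 or u = −7, giving (8, −9) and (−7, 18).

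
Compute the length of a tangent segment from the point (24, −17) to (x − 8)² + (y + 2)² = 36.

With centre O = (8, −2), |OP|² = 481 and r² = 36.
Power of the point: PT² = |PO|² − r² = 445, so PT = √445.

√445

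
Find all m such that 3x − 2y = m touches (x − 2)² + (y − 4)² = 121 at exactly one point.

Tangency holds when the distance from the centre (2, 4) to the line equals the radius 11:
|3·2 − 2·4 − m| / √13 = 11
|m − (−2)| = 11√13.

m = −2 ± 11√13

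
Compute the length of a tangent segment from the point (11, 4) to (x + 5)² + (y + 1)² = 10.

√271

Centre (−5, −1), r² = 10. |PO|² = (16)² + (5)² = 281.
By the tangent–radius right angle, tangent length = √(|PO|² − r²) = √271.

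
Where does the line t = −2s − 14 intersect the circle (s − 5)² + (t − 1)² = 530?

Substitute t = −2s − 14:
5s² + 50s − 280 = 0  ⟹  s² + 10s − 56 = 0
s = 4 or s = −14, giving (4, −22) and (−14, 14).

(−14, 14) and (4, −22)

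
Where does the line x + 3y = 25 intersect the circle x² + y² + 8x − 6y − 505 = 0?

(−23, 16) and (19, 2)

From the line, y = (25 − x)/3. Substituting:
10x² + 40x − 4370 = 0  ⟹  x² + 4x − 437 = 0
x = 19 or x = −23, giving (19, 2) and (−23, 16).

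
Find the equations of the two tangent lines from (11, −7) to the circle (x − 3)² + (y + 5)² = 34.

5x + 3y = 34 and 3x − 5y = 68

Let a tangent through (11, −7) have slope m. Its distance from (3, −5) must equal √34:
[m·(−8) − (2)]² = 34(m² + 1)
15m² + 16m − 15 = 0, so m = −5/3 or m = 3/5.
With m = −5/3: 5x + 3y = 34. With m = 3/5: 3x − 5y = 68.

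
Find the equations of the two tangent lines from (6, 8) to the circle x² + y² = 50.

7x + y = 50 and x − 7y = −50

A line y − (8) = m(x − (6)) is tangent when its distance from (0, 0) is 5√2:
(−6m − (−8))² = 50(m² + 1)
7m² + 48m − 7 = 0, so m = −7 or m = 1/7.
Through (6, 8) these give 7x + y = 50 and x − 7y = −50.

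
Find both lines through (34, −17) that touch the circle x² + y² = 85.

2x + 9y = −85 and 6x + 7y = 85

A line y − (−17) = m(x − (34)) is tangent when its distance from (0, 0) is √85:
[m·(−34) − (17)]² = 85(m² + 1)
63m² + 68m + 12 = 0, so m = −2/9 or m = −6/7.
Through (34, −17) these give 2x + 9y = −85 and 6x + 7y = 85.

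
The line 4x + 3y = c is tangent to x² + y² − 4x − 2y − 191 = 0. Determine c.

Tangency holds when the distance from the centre (2, 1) to the line equals the radius 14:
|4·2 + 3·1 − c| / √25 = 14
|c − (11)| = 14·5, so c = 81 or c = −59.

c = −59 or c = 81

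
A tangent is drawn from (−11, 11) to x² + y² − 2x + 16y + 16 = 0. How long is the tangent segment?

With centre O = (1, −8), |OP|² = 505 and r² = 49.
The tangent meets the radius at right angles, so tangent² = |PO|² − r² = 505 − 49 = 456.

2√114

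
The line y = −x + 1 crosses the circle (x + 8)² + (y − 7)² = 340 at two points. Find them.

(−20, 21) and (6, −5)

From the line, y = −x + 1. Substituting:
2x² + 28x − 240 = 0  ⟹  x² + 14x − 120 = 0
x = 6 or x = −20, giving (6, −5) and (−20, 21).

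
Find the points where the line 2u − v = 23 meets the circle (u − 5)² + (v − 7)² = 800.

From the line, v = 2u − 23. Substituting:
5u² − 130u + 125 = 0  ⟹  u² − 26u + 25 = 0
u = 25 or u = 1, giving (25, 27) and (1, −21).

(1, −21) and (25, 27)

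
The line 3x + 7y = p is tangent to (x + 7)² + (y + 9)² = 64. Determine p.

The line touches the circle iff its distance from (−7, −9) is 8:
|3·(−7) + 7·(−9) − p| / √58 = 8
|p − (−84)| = 8√58.

p = −84 ± 8√58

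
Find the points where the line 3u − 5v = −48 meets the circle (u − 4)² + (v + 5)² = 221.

Substitute v = (48 + 3u)/5:
34u² + 238u + 204 = 0  ⟹  u² + 7u + 6 = 0
u = −1 or u = −6, giving (−1, 9) and (−6, 6).

(−6, 6) and (−1, 9)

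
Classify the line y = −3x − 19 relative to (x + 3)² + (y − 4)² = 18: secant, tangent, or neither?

neither

d² = (3·(−3) + 1·4 − (−19))²/10 = 98/5; r² = 18.
Since d² > r², the line lies outside the circle.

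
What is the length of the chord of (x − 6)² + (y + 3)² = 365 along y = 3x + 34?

5√10

Express y = 3x + 34 and substitute into the circle:
10x² + 210x + 1040 = 0  ⟹  x² + 21x + 104 = 0
x = −8 or x = −13, giving (−8, 10) and (−13, −5).
Chord length = distance between (−8, 10) and (−13, −5) = √250 = 5√10.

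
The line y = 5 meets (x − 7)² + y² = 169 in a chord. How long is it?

Centre (7, 0), r² = 169. Perpendicular distance d from centre to line = |−5| / √1 = 5.
Half the chord is √(r² − d²) = √(144), so the full chord is 24.

24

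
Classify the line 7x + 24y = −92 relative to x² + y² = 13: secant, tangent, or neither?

neither

Substituting the line into the circle gives 625x² + 1288x + 976 = 0.
Δ = 1658944 − 2440000 = −781056.
No real roots: the line does not meet the circle.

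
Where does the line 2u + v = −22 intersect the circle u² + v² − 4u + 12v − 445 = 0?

(−15, 8) and (3, −28)

Express v = −2u − 22 and substitute into the circle:
5u² + 60u − 225 = 0  ⟹  u² + 12u − 45 = 0
u = 3 or u = −15, giving (3, −28) and (−15, 8).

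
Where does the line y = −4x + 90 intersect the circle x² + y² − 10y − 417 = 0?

(19, 14) and (21, 6)

Substitute y = −4x + 90:
17x² − 680x + 6783 = 0  ⟹  x² − 40x + 399 = 0
x = 21 or x = 19, giving (21, 6) and (19, 14).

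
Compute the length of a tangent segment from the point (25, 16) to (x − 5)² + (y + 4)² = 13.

√787

With centre O = (5, −4), |OP|² = 800 and r² = 13.
By the tangent–radius right angle, tangent length = √(|PO|² − r²) = √787.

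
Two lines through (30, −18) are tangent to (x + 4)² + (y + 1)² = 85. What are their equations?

Write the tangent as mx − y + (−18 − m·(30)) = 0 and set its distance from the centre to √85:
(−34m − (17))² = 85(m² + 1)
63m² + 68m + 12 = 0, so m = −2/9 or m = −6/7.
With m = −2/9: 2x + 9y = −102. With m = −6/7: 6x + 7y = 54.

2x + 9y = −102 and 6x + 7y = 54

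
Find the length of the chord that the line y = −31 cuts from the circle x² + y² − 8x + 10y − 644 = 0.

6

The distance from (4, −5) to the line is 26, and r² = 685.
Chord = 2√(r² − d²) = 2·√(9) = 6.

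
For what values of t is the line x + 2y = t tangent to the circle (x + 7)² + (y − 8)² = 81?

t = 9 ± 9√5

The line touches the circle iff its distance from (−7, 8) is 9:
|1·(−7) + 2·8 − t| / √5 = 9
|t − (9)| = 9√5.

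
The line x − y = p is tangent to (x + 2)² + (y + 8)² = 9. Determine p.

Tangency holds when the distance from the centre (−2, −8) to the line equals the radius 3:
|1·(−2) − 1·(−8) − p| / √2 = 3
|p − (6)| = 3√2.

p = 6 ± 3√2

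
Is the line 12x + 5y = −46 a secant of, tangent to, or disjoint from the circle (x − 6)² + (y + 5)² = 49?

disjoint

Substituting the line into the circle gives 169x² + 204x + 116 = 0.
Δ = 41616 − 78416 = −36800.
No real roots: the line does not meet the circle.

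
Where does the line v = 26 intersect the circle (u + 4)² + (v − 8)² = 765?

(−25, 26) and (17, 26)

From the line, v = 26. Substituting:
u² + 8u − 425 = 0
u = 17 or u = −25, giving (17, 26) and (−25, 26).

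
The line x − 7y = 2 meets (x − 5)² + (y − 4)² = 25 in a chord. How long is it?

5√2

Express y = (−2 + x)/7 and substitute into the circle:
50x² − 550x + 900 = 0  ⟹  x² − 11x + 18 = 0
x = 9 or x = 2, giving (9, 1) and (2, 0).
Chord length = distance between (9, 1) and (2, 0) = √50 = 5√2.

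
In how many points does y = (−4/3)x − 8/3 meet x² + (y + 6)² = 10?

Substituting the line into the circle gives 25x² − 80x + 10 = 0.
Discriminant = (−80)² − 4·25·(10) = 5400 > 0.
Two real roots: the line is a secant.

2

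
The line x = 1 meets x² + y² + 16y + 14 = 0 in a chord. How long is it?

14

The distance from (0, −8) to the line is 1, and r² = 50.
Chord = 2√(r² − d²) = 2·√(49) = 14.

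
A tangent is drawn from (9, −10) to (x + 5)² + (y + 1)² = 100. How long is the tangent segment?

√177

The centre is (−5, −1) and r = 10. The square of the distance from P to the centre is 196 + 81 = 277.
Power of the point: PT² = |PO|² − r² = 177, so PT = √177.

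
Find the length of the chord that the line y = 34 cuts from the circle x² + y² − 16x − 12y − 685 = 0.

2

The distance from (8, 6) to the line is 28, and r² = 785.
Chord = 2√(r² − d²) = 2·√(1) = 2.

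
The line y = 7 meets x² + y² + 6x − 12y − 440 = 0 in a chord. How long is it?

44

Centre (−3, 6), r² = 485. Perpendicular distance d from centre to line = |−1| / √1 = 1.
Half the chord is √(r² − d²) = √(484), so the full chord is 44.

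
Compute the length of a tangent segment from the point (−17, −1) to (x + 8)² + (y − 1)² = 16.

The centre is (−8, 1) and r = 4. The square of the distance from P to the centre is 81 + 4 = 85.
Power of the point: PT² = |PO|² − r² = 69, so PT = √69.

√69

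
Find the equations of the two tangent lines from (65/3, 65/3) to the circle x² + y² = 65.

4x − 7y = −65 and 7x − 4y = 65

Write the tangent as mx − y + (65/3 − m·(65/3)) = 0 and set its distance from the centre to √65:
(−65/3m − (−65/3))² = 65(m² + 1)
28m² − 65m + 28 = 0, so m = 4/7 or m = 7/4.
Through (65/3, 65/3) these give 4x − 7y = −65 and 7x − 4y = 65.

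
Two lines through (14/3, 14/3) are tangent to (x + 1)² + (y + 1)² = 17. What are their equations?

Write the tangent as mx − y + (14/3 − m·(14/3)) = 0 and set its distance from the centre to √17:
(−17/3m − (−17/3))² = 17(m² + 1)
4m² − 17m + 4 = 0, so m = 4 or m = 1/4.
With m = 4: 4x − y = 14. With m = 1/4: x − 4y = −14.

4x − y = 14 and x − 4y = −14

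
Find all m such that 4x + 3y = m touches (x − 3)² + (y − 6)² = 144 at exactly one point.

Tangency holds when the distance from the centre (3, 6) to the line equals the radius 12:
|4·3 + 3·6 − m| / √25 = 12
|m − (30)| = 12·5, so m = 90 or m = −30.

m = −30 or m = 90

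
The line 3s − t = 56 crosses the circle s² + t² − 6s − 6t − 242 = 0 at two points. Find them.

Express t = 3s − 56 and substitute into the circle:
10s² − 360s + 3230 = 0  ⟹  s² − 36s + 323 = 0
s = 19 or s = 17, giving (19, 1) and (17, −5).

(17, −5) and (19, 1)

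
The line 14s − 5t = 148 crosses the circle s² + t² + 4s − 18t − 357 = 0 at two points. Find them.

(7, −10) and (17, 18)

Express t = (−148 + 14s)/5 and substitute into the circle:
221s² − 5304s + 26299 = 0  ⟹  s² − 24s + 119 = 0
s = 17 or s = 7, giving (17, 18) and (7, −10).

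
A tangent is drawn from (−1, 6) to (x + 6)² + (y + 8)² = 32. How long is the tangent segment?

3√21

Centre (−6, −8), r² = 32. |PO|² = (5)² + (14)² = 221.
Power of the point: PT² = |PO|² − r² = 189, so PT = 3√21.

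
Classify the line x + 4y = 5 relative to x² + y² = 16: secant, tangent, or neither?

d² = (1·0 + 4·0 − (5))²/17 = 25/17; r² = 16.
Since d² < r², the line cuts the circle twice.

secant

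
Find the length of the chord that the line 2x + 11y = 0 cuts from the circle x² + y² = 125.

10√5

Express y = (−2x)/11 and substitute into the circle:
125x² − 15125 = 0  ⟹  x² − 121 = 0
x = 11 or x = −11, giving (11, −2) and (−11, 2).
|(11, −2) − (−11, 2)| = √((22)² + (−4)²) = 10√5.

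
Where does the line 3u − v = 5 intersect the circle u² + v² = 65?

(−1, −8) and (4, 7)

Substitute v = 3u − 5:
10u² − 30u − 40 = 0  ⟹  u² − 3u − 4 = 0
u = 4 or u = −1, giving (4, 7) and (−1, −8).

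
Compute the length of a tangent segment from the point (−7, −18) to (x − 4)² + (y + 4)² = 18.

√299

With centre O = (4, −4), |OP|² = 317 and r² = 18.
By the tangent–radius right angle, tangent length = √(|PO|² − r²) = √299.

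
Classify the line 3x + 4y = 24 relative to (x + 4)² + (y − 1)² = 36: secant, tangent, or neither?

neither

Centre (−4, 1), r² = 36. Distance² from centre to line = (−32)²/25 = 1024/25.
Since d² > r², the line lies outside the circle.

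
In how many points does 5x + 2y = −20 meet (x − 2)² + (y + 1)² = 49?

2

Substituting the line into the circle gives 29x² + 164x + 144 = 0.
Δ = 26896 − 16704 = 10192.
Two real roots: the line is a secant.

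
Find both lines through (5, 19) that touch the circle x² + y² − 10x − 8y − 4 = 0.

A line y − (19) = m(x − (5)) is tangent when its distance from (5, 4) is 3√5:
(0m − (−15))² = 45(m² + 1)
m² − 4 = 0, so m = 2 or m = −2.
Through (5, 19) these give 2x − y = −9 and 2x + y = 29.

2x − y = −9 and 2x + y = 29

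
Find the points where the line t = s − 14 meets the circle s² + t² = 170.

Substitute t = s − 14:
2s² − 28s + 26 = 0  ⟹  s² − 14s + 13 = 0
s = 13 or s = 1, giving (13, −1) and (1, −13).

(1, −13) and (13, −1)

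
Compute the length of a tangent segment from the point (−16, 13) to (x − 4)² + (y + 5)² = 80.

The centre is (4, −5) and r = 4√5. The square of the distance from P to the centre is 400 + 324 = 724.
Power of the point: PT² = |PO|² − r² = 644, so PT = 2√161.

2√161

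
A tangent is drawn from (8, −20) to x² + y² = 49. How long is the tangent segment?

Centre (0, 0), r² = 49. |PO|² = (8)² + (−20)² = 464.
By the tangent–radius right angle, tangent length = √(|PO|² − r²) = √415.

√415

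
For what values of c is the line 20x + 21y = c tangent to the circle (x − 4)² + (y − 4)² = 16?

Tangency holds when the distance from the centre (4, 4) to the line equals the radius 4:
|20·4 + 21·4 − c| / √841 = 4
|c − (164)| = 4·29, so c = 280 or c = 48.

c = 48 or c = 280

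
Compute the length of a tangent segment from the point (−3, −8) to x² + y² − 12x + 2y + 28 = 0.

The centre is (6, −1) and r = 3. The square of the distance from P to the centre is 81 + 49 = 130.
Power of the point: PT² = |PO|² − r² = 121, so PT = 11.

11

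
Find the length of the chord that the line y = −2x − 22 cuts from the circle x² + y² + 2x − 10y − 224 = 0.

Substitute y = −2x − 22:
5x² + 110x + 480 = 0  ⟹  x² + 22x + 96 = 0
x = −6 or x = −16, giving (−6, −10) and (−16, 10).
Chord length = distance between (−6, −10) and (−16, 10) = √500 = 10√5.

10√5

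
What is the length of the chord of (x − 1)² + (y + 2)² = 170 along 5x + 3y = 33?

4√34

From the line, y = (33 − 5x)/3. Substituting:
34x² − 408x = 0  ⟹  x² − 12x = 0
x = 12 or x = 0, giving (12, −9) and (0, 11).
|(12, −9) − (0, 11)| = √((12)² + (−20)²) = 4√34.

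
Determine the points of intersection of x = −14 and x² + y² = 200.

(−14, −2) and (−14, 2)

The line gives x = −14. Substituting into the circle:
y² − 4 = 0
y = 2 or y = −2, giving (−14, 2) and (−14, −2).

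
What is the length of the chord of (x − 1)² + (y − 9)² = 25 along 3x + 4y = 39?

Substitute y = (39 − 3x)/4:
25x² − 50x − 375 = 0  ⟹  x² − 2x − 15 = 0
x = 5 or x = −3, giving (5, 6) and (−3, 12).
Chord length = distance between (5, 6) and (−3, 12) = √100 = 10.

10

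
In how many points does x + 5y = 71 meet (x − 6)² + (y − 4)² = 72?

Substituting the line into the circle gives 26x² − 402x + 1701 = 0.
Discriminant = (−402)² − 4·26·(1701) = −15300 < 0.
No real roots: the line does not meet the circle.

0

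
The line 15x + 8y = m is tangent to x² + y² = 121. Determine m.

For a tangent, require d(centre, line) = r = 11.
|15·0 + 8·0 − m| / √289 = 11
|m| = 11·17, so m = 187 or m = −187.

m = −187 or m = 187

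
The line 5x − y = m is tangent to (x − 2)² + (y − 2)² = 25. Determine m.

m = 8 ± 5√26

Tangency holds when the distance from the centre (2, 2) to the line equals the radius 5:
|5·2 − 1·2 − m| / √26 = 5
|m − (8)| = 5√26.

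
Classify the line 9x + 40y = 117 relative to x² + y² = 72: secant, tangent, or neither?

secant

Substituting the line into the circle gives 1681x² − 2106x − 101511 = 0.
Δ = 4435236 − (−682559964) = 686995200.
Two real roots: the line is a secant.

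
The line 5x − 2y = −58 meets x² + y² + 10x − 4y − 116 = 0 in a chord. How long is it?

4√29

Centre (−5, 2), r² = 145. Perpendicular distance d from centre to line = |29| / √29 = 29/√29.
Half the chord is √(r² − d²) = √(116), so the full chord is 4√29.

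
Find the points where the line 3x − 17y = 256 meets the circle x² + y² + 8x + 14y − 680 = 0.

(−28, −20) and (23, −11)

From the line, y = (−256 + 3x)/17. Substituting:
298x² + 1490x − 191912 = 0  ⟹  x² + 5x − 644 = 0
x = 23 or x = −28, giving (23, −11) and (−28, −20).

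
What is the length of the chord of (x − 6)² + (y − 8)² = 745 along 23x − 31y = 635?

Express y = (−635 + 23x)/31 and substitute into the circle:
1490x² − 52150x + 98340 = 0  ⟹  x² − 35x + 66 = 0
x = 33 or x = 2, giving (33, 4) and (2, −19).
|(33, 4) − (2, −19)| = √((31)² + (23)²) = √1490.

√1490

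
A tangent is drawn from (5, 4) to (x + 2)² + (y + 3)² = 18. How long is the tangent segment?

4√5

Centre (−2, −3), r² = 18. |PO|² = (7)² + (7)² = 98.
By the tangent–radius right angle, tangent length = √(|PO|² − r²) = √80 = 4√5.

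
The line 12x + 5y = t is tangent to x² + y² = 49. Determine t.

t = −91 or t = 91

For a tangent, require d(centre, line) = r = 7.
|12·0 + 5·0 − t| / √169 = 7
|t| = 7·13, so t = 91 or t = −91.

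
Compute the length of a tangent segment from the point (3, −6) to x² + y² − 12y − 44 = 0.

With centre O = (0, 6), |OP|² = 153 and r² = 80.
By the tangent–radius right angle, tangent length = √(|PO|² − r²) = √73.

√73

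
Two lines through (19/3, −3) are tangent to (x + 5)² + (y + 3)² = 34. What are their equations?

A line y − (−3) = m(x − (19/3)) is tangent when its distance from (−5, −3) is √34:
[m·(−34/3) − (0)]² = 34(m² + 1)
25m² − 9 = 0, so m = −3/5 or m = 3/5.
With m = −3/5: 3x + 5y = 4. With m = 3/5: 3x − 5y = 34.

3x + 5y = 4 and 3x − 5y = 34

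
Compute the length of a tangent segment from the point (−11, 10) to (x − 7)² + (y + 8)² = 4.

2√161

The centre is (7, −8) and r = 2. The square of the distance from P to the centre is 324 + 324 = 648.
By the tangent–radius right angle, tangent length = √(|PO|² − r²) = √644 = 2√161.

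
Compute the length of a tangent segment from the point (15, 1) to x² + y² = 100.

3√14

Centre (0, 0), r² = 100. |PO|² = (15)² + (1)² = 226.
By the tangent–radius right angle, tangent length = √(|PO|² − r²) = √126 = 3√14.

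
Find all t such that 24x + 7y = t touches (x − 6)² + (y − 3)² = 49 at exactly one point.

t = −10 or t = 340

The line touches the circle iff its distance from (6, 3) is 7:
|24·6 + 7·3 − t| / √625 = 7
|t − (165)| = 7·25, so t = 340 or t = −10.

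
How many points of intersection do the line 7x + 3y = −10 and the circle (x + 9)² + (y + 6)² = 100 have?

Substituting the line into the circle gives 58x² + 50x − 107 = 0.
Δ = 2500 − (−24824) = 27324.
Two real roots: the line is a secant.

2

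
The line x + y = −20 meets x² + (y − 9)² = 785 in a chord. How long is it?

27√2

The distance from (0, 9) to the line is 29/√2, and r² = 785.
Half the chord is √(r² − d²) = √(729/2), so the full chord is 27√2.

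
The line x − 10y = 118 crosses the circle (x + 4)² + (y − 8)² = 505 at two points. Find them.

(−12, −13) and (8, −11)

Substitute y = (−118 + x)/10:
101x² + 404x − 9696 = 0  ⟹  x² + 4x − 96 = 0
x = 8 or x = −12, giving (8, −11) and (−12, −13).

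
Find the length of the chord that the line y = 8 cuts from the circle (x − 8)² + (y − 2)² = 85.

Centre (8, 2), r² = 85. Perpendicular distance d from centre to line = |−6| / √1 = 6.
Chord = 2√(r² − d²) = 2·√(49) = 14.

14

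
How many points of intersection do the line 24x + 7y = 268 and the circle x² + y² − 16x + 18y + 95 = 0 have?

2

Centre (8, −9), r² = 50. Distance² from centre to line = (−139)²/625 = 19321/625.
Since d² < r², the line cuts the circle twice.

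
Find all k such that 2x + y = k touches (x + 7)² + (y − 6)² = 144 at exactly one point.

Tangency holds when the distance from the centre (−7, 6) to the line equals the radius 12:
|2·(−7) + 1·6 − k| / √5 = 12
|k − (−8)| = 12√5.

k = −8 ± 12√5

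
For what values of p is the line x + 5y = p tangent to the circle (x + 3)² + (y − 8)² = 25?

The line touches the circle iff its distance from (−3, 8) is 5:
|1·(−3) + 5·8 − p| / √26 = 5
|p − (37)| = 5√26.

p = 37 ± 5√26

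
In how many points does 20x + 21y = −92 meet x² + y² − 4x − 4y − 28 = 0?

Substituting the line into the circle gives 841x² + 3596x + 3844 = 0.
Discriminant = (3596)² − 4·841·(3844) = 0.
A repeated root: the line is tangent.

1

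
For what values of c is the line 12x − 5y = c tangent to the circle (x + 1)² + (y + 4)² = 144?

For a tangent, require d(centre, line) = r = 12.
|12·(−1) − 5·(−4) − c| / √169 = 12
|c − (8)| = 12·13, so c = 164 or c = −148.

c = −148 or c = 164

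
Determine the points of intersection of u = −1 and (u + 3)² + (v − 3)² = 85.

The line gives u = −1. Substituting into the circle:
v² − 6v − 72 = 0
v = 12 or v = −6, giving (−1, 12) and (−1, −6).

(−1, −6) and (−1, 12)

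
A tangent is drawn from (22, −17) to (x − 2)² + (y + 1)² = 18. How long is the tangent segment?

√638

The centre is (2, −1) and r = 3√2. The square of the distance from P to the centre is 400 + 256 = 656.
By the tangent–radius right angle, tangent length = √(|PO|² − r²) = √638.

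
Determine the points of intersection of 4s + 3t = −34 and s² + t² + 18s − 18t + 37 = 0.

Substitute t = (−34 − 4s)/3:
25s² + 650s + 3325 = 0  ⟹  s² + 26s + 133 = 0
s = −7 or s = −19, giving (−7, −2) and (−19, 14).

(−19, 14) and (−7, −2)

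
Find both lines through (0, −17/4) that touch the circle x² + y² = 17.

Let a tangent through (0, −17/4) have slope m. Its distance from (0, 0) must equal √17:
[m·(0) − (17/4)]² = 17(m² + 1)
16m² − 1 = 0, so m = −1/4 or m = 1/4.
With m = −1/4: x + 4y = −17. With m = 1/4: x − 4y = 17.

x + 4y = −17 and x − 4y = 17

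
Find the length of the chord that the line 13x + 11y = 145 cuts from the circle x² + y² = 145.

Centre (0, 0), r² = 145. Perpendicular distance d from centre to line = |−145| / √290 = 145/√290.
Half the chord is √(r² − d²) = √(145/2), so the full chord is √290.

√290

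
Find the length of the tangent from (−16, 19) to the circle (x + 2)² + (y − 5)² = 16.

Centre (−2, 5), r² = 16. |PO|² = (−14)² + (14)² = 392.
By the tangent–radius right angle, tangent length = √(|PO|² − r²) = √376 = 2√94.

2√94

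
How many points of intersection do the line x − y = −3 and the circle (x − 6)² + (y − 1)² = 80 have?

2

d² = (1·6 − 1·1 − (−3))²/2 = 32; r² = 80.
Since d² < r², the line cuts the circle twice.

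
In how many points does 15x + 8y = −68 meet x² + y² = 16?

1

Centre (0, 0), r² = 16. Distance² from centre to line = (68)²/289 = 16.
Since d² = r², the line is tangent.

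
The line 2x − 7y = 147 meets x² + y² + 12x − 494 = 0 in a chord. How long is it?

The distance from (−6, 0) to the line is 159/√53, and r² = 530.
Chord = 2√(r² − d²) = 2·√(53) = 2√53.

2√53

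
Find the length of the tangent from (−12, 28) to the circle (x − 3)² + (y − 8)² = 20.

The centre is (3, 8) and r = 2√5. The square of the distance from P to the centre is 225 + 400 = 625.
By the tangent–radius right angle, tangent length = √(|PO|² − r²) = √605 = 11√5.

11√5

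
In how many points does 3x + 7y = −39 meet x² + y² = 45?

Centre (0, 0), r² = 45. Distance² from centre to line = (39)²/58 = 1521/58.
Since d² < r², the line cuts the circle twice.

2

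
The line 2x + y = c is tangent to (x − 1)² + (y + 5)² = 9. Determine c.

c = −3 ± 3√5

Tangency holds when the distance from the centre (1, −5) to the line equals the radius 3:
|2·1 + 1·(−5) − c| / √5 = 3
|c − (−3)| = 3√5.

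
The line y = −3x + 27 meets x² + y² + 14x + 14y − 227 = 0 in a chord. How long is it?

3√10

The distance from (−7, −7) to the line is 55/√10, and r² = 325.
Chord = 2√(r² − d²) = 2·√(45/2) = 3√10.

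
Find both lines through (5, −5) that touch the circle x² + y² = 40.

Let a tangent through (5, −5) have slope m. Its distance from (0, 0) must equal 2√10:
(−5m − (5))² = 40(m² + 1)
3m² − 10m + 3 = 0, so m = 1/3 or m = 3.
With m = 1/3: x − 3y = 20. With m = 3: 3x − y = 20.

x − 3y = 20 and 3x − y = 20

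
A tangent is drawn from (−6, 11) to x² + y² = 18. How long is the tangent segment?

The centre is (0, 0) and r = 3√2. The square of the distance from P to the centre is 36 + 121 = 157.
By the tangent–radius right angle, tangent length = √(|PO|² − r²) = √139.

√139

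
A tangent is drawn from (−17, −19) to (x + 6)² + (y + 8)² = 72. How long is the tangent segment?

√170

With centre O = (−6, −8), |OP|² = 242 and r² = 72.
Power of the point: PT² = |PO|² − r² = 170, so PT = √170.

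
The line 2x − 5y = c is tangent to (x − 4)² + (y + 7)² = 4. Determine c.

c = 43 ± 2√29

For a tangent, require d(centre, line) = r = 2.
|2·4 − 5·(−7) − c| / √29 = 2
|c − (43)| = 2√29.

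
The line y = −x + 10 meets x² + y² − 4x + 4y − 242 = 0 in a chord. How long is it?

20√2

From the line, y = −x + 10. Substituting:
2x² − 28x − 102 = 0  ⟹  x² − 14x − 51 = 0
x = 17 or x = −3, giving (17, −7) and (−3, 13).
|(17, −7) − (−3, 13)| = √((20)² + (−20)²) = 20√2.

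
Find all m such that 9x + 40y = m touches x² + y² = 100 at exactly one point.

Tangency holds when the distance from the centre (0, 0) to the line equals the radius 10:
|9·0 + 40·0 − m| / √1681 = 10
|m| = 10·41, so m = 410 or m = −410.

m = −410 or m = 410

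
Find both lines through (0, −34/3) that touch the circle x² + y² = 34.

5x + 3y = −34 and 5x − 3y = 34

A line y − (−34/3) = m(x − (0)) is tangent when its distance from (0, 0) is √34:
(0m − (34/3))² = 34(m² + 1)
9m² − 25 = 0, so m = −5/3 or m = 5/3.
With m = −5/3: 5x + 3y = −34. With m = 5/3: 5x − 3y = 34.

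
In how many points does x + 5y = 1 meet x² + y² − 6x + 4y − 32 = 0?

Substituting the line into the circle gives 26x² − 172x − 779 = 0.
Δ = 29584 − (−81016) = 110600.
Two real roots: the line is a secant.

2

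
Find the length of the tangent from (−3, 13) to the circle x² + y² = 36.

With centre O = (0, 0), |OP|² = 178 and r² = 36.
By the tangent–radius right angle, tangent length = √(|PO|² − r²) = √142.

√142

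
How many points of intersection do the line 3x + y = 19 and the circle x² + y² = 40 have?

Substituting the line into the circle gives 10x² − 114x + 321 = 0.
Discriminant = (−114)² − 4·10·(321) = 156 > 0.
Two real roots: the line is a secant.

2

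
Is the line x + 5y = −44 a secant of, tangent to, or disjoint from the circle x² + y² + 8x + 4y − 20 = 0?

secant

Centre (−4, −2), r² = 40. Distance² from centre to line = (30)²/26 = 450/13.
Since d² < r², the line cuts the circle twice.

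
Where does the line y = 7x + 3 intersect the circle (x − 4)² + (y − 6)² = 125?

Express y = 7x + 3 and substitute into the circle:
50x² − 50x − 100 = 0  ⟹  x² − x − 2 = 0
x = 2 or x = −1, giving (2, 17) and (−1, −4).

(−1, −4) and (2, 17)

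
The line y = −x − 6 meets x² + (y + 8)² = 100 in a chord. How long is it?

14√2

Substitute y = −x − 6:
2x² − 4x − 96 = 0  ⟹  x² − 2x − 48 = 0
x = 8 or x = −6, giving (8, −14) and (−6, 0).
Chord length = distance between (8, −14) and (−6, 0) = √392 = 14√2.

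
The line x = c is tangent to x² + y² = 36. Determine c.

c = −6 or c = 6

The line touches the circle iff its distance from (0, 0) is 6:
|1·0 + 0·0 − c| / √1 = 6
|c| = 6, so c = 6 or c = −6.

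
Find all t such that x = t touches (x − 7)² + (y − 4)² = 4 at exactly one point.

For a tangent, require d(centre, line) = r = 2.
|1·7 + 0·4 − t| / √1 = 2
|t − (7)| = 2, so t = 9 or t = 5.

t = 5 or t = 9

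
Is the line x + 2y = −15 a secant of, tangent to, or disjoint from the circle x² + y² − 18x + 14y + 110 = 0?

tangent

Substituting the line into the circle gives 5x² − 70x + 245 = 0.
Δ = 4900 − 4900 = 0.
A repeated root: the line is tangent.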